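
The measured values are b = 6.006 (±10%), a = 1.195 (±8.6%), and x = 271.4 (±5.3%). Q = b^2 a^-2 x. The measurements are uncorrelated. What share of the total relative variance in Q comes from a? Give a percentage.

40.9%

(δQ/Q)² = (2·δb/b)² + (-2·δa/a)² + (1·δx/x)²
  b term: (2×0.100)² = 0.0400
  a term: (-2×0.0860)² = 0.0296
  x term: (1×0.0530)² = 0.00281
Total = 0.0724. Share from a = 0.0296/0.0724 = 0.409.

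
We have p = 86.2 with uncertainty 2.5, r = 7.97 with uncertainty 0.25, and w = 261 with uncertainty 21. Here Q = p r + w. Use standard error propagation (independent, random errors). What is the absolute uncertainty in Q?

36.1

Let h = p·r = 687. δh/h = √((1·δp/p)² + (1·δr/r)²) = √(0.000841 + 0.000984) = 0.0427, so δh = 29.3.
Q = h + w: δQ = √(δh² + δw²) = √(861 + 441) = 36.1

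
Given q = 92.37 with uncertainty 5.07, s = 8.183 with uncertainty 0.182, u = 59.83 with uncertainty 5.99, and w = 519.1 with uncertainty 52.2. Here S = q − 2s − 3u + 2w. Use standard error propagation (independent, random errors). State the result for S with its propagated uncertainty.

934.7 ± 106

S is a linear combination, so absolute uncertainties add in quadrature:
  (δq)² = 25.7;  (2·δs)² = 0.132;  (3·δu)² = 323;  (2·δw)² = 10900
δS = √(11200) = 106
S = 934.7.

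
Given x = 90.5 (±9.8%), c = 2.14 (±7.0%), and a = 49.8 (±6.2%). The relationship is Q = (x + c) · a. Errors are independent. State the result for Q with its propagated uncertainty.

4610 ± 526

Let u = x + c = 92.6. δu = √(δx² + δc²) = √(78.7 + 0.0224) = 8.87, so δu/u = 0.0957.
Q is then a monomial in u, a:
δQ/Q = √((δu/u)² + (1·δa/a)²) = √(0.00917 + 0.00384) = 0.114
Q = 4610, so δQ = 0.114 × 4610 = 526.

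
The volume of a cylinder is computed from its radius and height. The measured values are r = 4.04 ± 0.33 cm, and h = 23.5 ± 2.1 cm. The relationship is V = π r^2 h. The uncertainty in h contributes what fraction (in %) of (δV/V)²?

(δV/V)² = (2·δr/r)² + (1·δh/h)²
  r term: (2×0.0817)² = 0.0267
  h term: (1×0.0894)² = 0.00799
Total = 0.0347. Share from h = 0.00799/0.0347 = 0.230.

23.0%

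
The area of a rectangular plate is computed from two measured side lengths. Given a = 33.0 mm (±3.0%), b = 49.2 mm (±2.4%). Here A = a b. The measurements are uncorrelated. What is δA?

62.4 mm^2

Each factor contributes (exponent × relative error)² to (δA/A)²:
  (1·δa/a)² = (1×0.0300)² = 0.000900;  (1·δb/b)² = (1×0.0240)² = 0.000576
δA/A = √(0.00148) = 0.0384
A = 1620 mm^2, so δA = 0.0384 × 1620 = 62.4 mm^2.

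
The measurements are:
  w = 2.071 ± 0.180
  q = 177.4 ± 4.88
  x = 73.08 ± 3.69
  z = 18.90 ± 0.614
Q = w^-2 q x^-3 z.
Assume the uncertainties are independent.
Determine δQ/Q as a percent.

For a monomial Q ∝ w^-2, q, x^-3, z, fractional errors add in quadrature:
  (-2·δw/w)² = (-2×0.0869)² = 0.0302;  (1·δq/q)² = (1×0.0275)² = 0.000757;  (-3·δx/x)² = (-3×0.0505)² = 0.0229;  (1·δz/z)² = (1×0.0325)² = 0.00106
δQ/Q = √(0.0550) = 0.234

23.4%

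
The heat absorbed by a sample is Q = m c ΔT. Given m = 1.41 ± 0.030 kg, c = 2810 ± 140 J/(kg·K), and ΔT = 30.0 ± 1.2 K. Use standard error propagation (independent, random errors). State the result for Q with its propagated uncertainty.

Q is a product of powers, so relative uncertainties combine in quadrature:
  (1·δm/m)² = (1×0.0213)² = 0.000453;  (1·δc/c)² = (1×0.0498)² = 0.00248;  (1·δΔT/ΔT)² = (1×0.0400)² = 0.00160
δQ/Q = √(0.00453) = 0.0673
Q = 1.19e+05 J, so δQ = 0.0673 × 1.19e+05 = 8000 J.

(1.19 ± 0.0800) × 10^5 J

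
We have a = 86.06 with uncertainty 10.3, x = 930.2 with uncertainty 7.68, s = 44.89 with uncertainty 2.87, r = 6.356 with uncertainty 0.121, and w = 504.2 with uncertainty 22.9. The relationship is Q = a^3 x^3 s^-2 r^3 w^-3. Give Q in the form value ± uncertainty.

For a monomial Q ∝ a^3, x^3, s^-2, r^3, w^-3, fractional errors add in quadrature:
  (3·δa/a)² = (3×0.120)² = 0.129;  (3·δx/x)² = (3×0.00826)² = 0.000613;  (-2·δs/s)² = (-2×0.0639)² = 0.0164;  (3·δr/r)² = (3×0.0190)² = 0.00326;  (-3·δw/w)² = (-3×0.0454)² = 0.0186
δQ/Q = √(0.168) = 0.410
Q = 510000, so δQ = 0.410 × 510000 = 2.09e+05.

(5.100 ± 2.09) × 10^5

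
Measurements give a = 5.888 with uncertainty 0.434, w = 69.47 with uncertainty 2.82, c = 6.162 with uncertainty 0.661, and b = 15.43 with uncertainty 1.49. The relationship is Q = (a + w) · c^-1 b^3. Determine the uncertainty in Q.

Let u = a + w = 75.36. δu = √(δa² + δw²) = √(0.188 + 7.95) = 2.85, so δu/u = 0.0379.
Q is then a monomial in u, c, b:
δQ/Q = √((δu/u)² + (-1·δc/c)² + (3·δb/b)²) = √(0.00143 + 0.0115 + 0.0839) = 0.311
Q = 44930, so δQ = 0.311 × 44930 = 14000.

14000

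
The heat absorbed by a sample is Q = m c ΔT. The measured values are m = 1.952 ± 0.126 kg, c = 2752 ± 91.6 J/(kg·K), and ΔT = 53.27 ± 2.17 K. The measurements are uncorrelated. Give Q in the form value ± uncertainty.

286200 ± 23800 J

Q is a product of powers, so relative uncertainties combine in quadrature:
  (1·δm/m)² = (1×0.0645)² = 0.00417;  (1·δc/c)² = (1×0.0333)² = 0.00111;  (1·δΔT/ΔT)² = (1×0.0407)² = 0.00166
δQ/Q = √(0.00693) = 0.0833
Q = 286200 J, so δQ = 0.0833 × 286200 = 23800 J.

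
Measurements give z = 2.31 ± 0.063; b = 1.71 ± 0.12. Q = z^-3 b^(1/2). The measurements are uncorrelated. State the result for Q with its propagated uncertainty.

Each factor contributes (exponent × relative error)² to (δQ/Q)²:
  (-3·δz/z)² = (-3×0.0273)² = 0.00669;  (½·δb/b)² = (0.5×0.0702)² = 0.00123
δQ/Q = √(0.00793) = 0.0890
Q = 0.106, so δQ = 0.0890 × 0.106 = 0.00944.

0.106 ± 0.00944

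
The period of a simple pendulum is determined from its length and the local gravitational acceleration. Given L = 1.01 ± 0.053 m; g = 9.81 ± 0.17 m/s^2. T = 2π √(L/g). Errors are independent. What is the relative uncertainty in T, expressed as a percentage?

Since T is a product/quotient, work with relative uncertainties:
  (½·δL/L)² = (0.5×0.0525)² = 0.000688;  (−½·δg/g)² = (-0.5×0.0173)² = 7.51e-05
δT/T = √(0.000763) = 0.0276

2.76%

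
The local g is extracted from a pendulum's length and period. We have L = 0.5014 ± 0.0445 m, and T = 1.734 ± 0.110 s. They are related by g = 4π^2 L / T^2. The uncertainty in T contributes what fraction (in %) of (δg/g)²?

(δg/g)² = (1·δL/L)² + (-2·δT/T)²
  L term: (1×0.0888)² = 0.00788
  T term: (-2×0.0634)² = 0.0161
Total = 0.0240. Share from T = 0.0161/0.0240 = 0.671.

67.1%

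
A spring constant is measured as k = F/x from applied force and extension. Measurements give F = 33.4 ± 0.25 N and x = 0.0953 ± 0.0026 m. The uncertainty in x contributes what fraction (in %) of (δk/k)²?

93.0%

(δk/k)² = (1·δF/F)² + (-1·δx/x)²
  F term: (1×0.00749)² = 5.6e-05
  x term: (-1×0.0273)² = 0.000744
Total = 0.000800. Share from x = 0.000744/0.000800 = 0.930.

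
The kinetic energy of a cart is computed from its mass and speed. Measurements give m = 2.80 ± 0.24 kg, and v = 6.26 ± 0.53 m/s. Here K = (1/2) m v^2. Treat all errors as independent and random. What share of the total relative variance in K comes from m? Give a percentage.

20.4%

(δK/K)² = (1·δm/m)² + (2·δv/v)²
  m term: (1×0.0857)² = 0.00735
  v term: (2×0.0847)² = 0.0287
Total = 0.0360. Share from m = 0.00735/0.0360 = 0.204.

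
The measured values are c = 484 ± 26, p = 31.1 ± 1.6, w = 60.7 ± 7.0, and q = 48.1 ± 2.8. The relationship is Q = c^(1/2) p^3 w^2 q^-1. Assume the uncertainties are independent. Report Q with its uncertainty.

(5.07 ± 1.44) × 10^7

For a monomial Q ∝ c^(1/2), p^3, w^2, q^-1, fractional errors add in quadrature:
  (½·δc/c)² = (0.5×0.0537)² = 0.000721;  (3·δp/p)² = (3×0.0514)² = 0.0238;  (2·δw/w)² = (2×0.115)² = 0.0532;  (-1·δq/q)² = (-1×0.0582)² = 0.00339
δQ/Q = √(0.0811) = 0.285
Q = 5.07e+07, so δQ = 0.285 × 5.07e+07 = 1.44e+07.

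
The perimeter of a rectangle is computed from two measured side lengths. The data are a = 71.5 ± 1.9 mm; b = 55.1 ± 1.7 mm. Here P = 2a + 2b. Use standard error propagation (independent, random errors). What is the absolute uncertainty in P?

For a sum/difference, combine absolute errors in quadrature:
  (2·δa)² = 14.4;  (2·δb)² = 11.6
δP = √(26.0) = 5.10 mm

5.10 mm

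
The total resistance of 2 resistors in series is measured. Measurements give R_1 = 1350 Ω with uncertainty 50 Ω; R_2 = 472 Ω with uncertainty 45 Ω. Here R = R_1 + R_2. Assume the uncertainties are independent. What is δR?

67.3 Ω

For a sum/difference, combine absolute errors in quadrature:
  (δR_1)² = 2500;  (δR_2)² = 2020
δR = √(4520) = 67.3 Ω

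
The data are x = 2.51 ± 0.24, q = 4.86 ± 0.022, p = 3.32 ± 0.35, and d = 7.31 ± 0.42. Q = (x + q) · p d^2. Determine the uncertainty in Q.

Let u = x + q = 7.37. δu = √(δx² + δq²) = √(0.0576 + 0.000484) = 0.241, so δu/u = 0.0327.
Q is then a monomial in u, p, d:
δQ/Q = √((δu/u)² + (1·δp/p)² + (2·δd/d)²) = √(0.00107 + 0.0111 + 0.0132) = 0.159
Q = 1310, so δQ = 0.159 × 1310 = 208.

208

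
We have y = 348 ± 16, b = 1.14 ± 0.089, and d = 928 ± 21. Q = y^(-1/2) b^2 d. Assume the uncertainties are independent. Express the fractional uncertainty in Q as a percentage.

For a monomial Q ∝ y^(-1/2), b^2, d, fractional errors add in quadrature:
  (−½·δy/y)² = (-0.5×0.0460)² = 0.000528;  (2·δb/b)² = (2×0.0781)² = 0.0244;  (1·δd/d)² = (1×0.0226)² = 0.000512
δQ/Q = √(0.0254) = 0.159

15.9%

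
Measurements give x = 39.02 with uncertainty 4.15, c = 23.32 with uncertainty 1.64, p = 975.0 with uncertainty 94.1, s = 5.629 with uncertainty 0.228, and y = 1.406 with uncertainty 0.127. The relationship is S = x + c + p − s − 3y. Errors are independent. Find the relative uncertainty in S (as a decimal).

Sums and differences: (δS)² = Σ (cᵢ δxᵢ)².
  (δx)² = 17.2;  (δc)² = 2.69;  (δp)² = 8850;  (δs)² = 0.0520;  (3·δy)² = 0.145
δS = √(8870) = 94.2
S = 1027, so δS/S = 94.2/1027 = 0.0917.

0.0917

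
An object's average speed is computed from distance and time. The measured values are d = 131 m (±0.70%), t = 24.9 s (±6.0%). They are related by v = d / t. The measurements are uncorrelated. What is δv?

0.318 m/s

Each factor contributes (exponent × relative error)² to (δv/v)²:
  (1·δd/d)² = (1×0.00700)² = 4.9e-05;  (-1·δt/t)² = (-1×0.0600)² = 0.00360
δv/v = √(0.00365) = 0.0604
v = 5.26 m/s, so δv = 0.0604 × 5.26 = 0.318 m/s.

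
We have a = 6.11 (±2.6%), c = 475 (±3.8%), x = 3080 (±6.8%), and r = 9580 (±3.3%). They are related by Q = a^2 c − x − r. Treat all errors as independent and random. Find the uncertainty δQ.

1200

Let p = a^2·c = 17700. δp/p = √((2·δa/a)² + (1·δc/c)²) = √(0.00270 + 0.00144) = 0.0644, so δp = 1140.
Q = p − x − r: δQ = √(δp² + δx² + δr²) = √(1.3e+06 + 43900 + 99900) = 1200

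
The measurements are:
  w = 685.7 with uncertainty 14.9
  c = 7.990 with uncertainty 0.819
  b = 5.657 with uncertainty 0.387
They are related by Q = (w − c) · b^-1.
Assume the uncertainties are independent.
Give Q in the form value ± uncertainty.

119.8 ± 8.61

Let u = w − c = 677.7. δu = √(δw² + δc²) = √(222 + 0.671) = 14.9, so δu/u = 0.0220.
Q is then a monomial in u, b:
δQ/Q = √((δu/u)² + (-1·δb/b)²) = √(0.000485 + 0.00468) = 0.0719
Q = 119.8, so δQ = 0.0719 × 119.8 = 8.61.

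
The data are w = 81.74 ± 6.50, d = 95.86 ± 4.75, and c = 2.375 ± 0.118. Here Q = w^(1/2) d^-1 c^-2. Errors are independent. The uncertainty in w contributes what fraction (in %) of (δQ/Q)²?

(δQ/Q)² = (½·δw/w)² + (-1·δd/d)² + (-2·δc/c)²
  w term: (0.5×0.0795)² = 0.00158
  d term: (-1×0.0496)² = 0.00246
  c term: (-2×0.0497)² = 0.00987
Total = 0.0139. Share from w = 0.00158/0.0139 = 0.114.

11.4%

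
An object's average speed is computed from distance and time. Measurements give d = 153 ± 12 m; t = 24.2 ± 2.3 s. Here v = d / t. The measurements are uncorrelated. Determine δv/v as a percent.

12.3%

Relative error in a monomial: (δv/v)² = Σ (nᵢ · δxᵢ/xᵢ)².
  (1·δd/d)² = (1×0.0784)² = 0.00615;  (-1·δt/t)² = (-1×0.0950)² = 0.00903
δv/v = √(0.0152) = 0.123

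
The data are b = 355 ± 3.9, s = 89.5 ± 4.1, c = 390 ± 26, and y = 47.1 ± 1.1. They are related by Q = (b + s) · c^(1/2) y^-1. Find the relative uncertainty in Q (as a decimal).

0.0426

Let u = b + s = 444. δu = √(δb² + δs²) = √(15.2 + 16.8) = 5.66, so δu/u = 0.0127.
Q is then a monomial in u, c, y:
δQ/Q = √((δu/u)² + (½·δc/c)² + (-1·δy/y)²) = √(0.000162 + 0.00111 + 0.000545) = 0.0426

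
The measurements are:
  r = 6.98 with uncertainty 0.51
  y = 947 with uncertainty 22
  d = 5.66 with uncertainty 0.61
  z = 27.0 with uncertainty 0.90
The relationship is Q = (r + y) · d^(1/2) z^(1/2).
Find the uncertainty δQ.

Let u = r + y = 954. δu = √(δr² + δy²) = √(0.260 + 484) = 22.0, so δu/u = 0.0231.
Q is then a monomial in u, d, z:
δQ/Q = √((δu/u)² + (½·δd/d)² + (½·δz/z)²) = √(0.000532 + 0.00290 + 0.000278) = 0.0609
Q = 11800, so δQ = 0.0609 × 11800 = 719.

719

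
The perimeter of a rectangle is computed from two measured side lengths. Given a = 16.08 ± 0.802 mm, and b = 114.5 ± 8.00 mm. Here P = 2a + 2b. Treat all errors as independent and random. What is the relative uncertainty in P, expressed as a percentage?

6.16%

Each term contributes (cᵢ δxᵢ)² to (δP)²:
  (2·δa)² = 2.57;  (2·δb)² = 256
δP = √(259) = 16.1 mm
P = 261.2 mm, so δP/P = 16.1/261.2 = 0.0616.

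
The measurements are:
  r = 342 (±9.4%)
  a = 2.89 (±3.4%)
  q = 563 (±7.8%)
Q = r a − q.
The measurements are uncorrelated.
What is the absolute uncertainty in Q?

108

Let p = r·a = 988. δp/p = √((1·δr/r)² + (1·δa/a)²) = √(0.00884 + 0.00116) = 0.1000, so δp = 98.8.
Q = p − q: δQ = √(δp² + δq²) = √(9760 + 1930) = 108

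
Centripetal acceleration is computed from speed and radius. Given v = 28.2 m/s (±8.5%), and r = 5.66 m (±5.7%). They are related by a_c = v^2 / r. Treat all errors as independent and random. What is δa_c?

25.2 m/s^2

Since a_c is a product/quotient, work with relative uncertainties:
  (2·δv/v)² = (2×0.0850)² = 0.0289;  (-1·δr/r)² = (-1×0.0570)² = 0.00325
δa_c/a_c = √(0.0321) = 0.179
a_c = 141 m/s^2, so δa_c = 0.179 × 141 = 25.2 m/s^2.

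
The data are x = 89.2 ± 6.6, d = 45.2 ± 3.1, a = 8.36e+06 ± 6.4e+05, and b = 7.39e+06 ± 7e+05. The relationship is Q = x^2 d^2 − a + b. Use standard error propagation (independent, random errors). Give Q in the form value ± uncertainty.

Let p = x^2·d^2 = 1.63e+07. δp/p = √((2·δx/x)² + (2·δd/d)²) = √(0.0219 + 0.0188) = 0.202, so δp = 3.28e+06.
Q = p − a + b: δQ = √(δp² + δa² + δb²) = √(1.08e+13 + 4.1e+11 + 4.9e+11) = 3.41e+06
Q = 1.53e+07.

(1.53 ± 0.341) × 10^7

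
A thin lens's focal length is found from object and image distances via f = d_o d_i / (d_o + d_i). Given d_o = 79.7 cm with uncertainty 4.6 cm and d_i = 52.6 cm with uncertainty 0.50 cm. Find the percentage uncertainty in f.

2.37%

∂f/∂d_o = (d_i/(d_o+d_i))² = 0.158;  ∂f/∂d_i = (d_o/(d_o+d_i))² = 0.363
δf = √((∂f/∂d_o · δd_o)² + (∂f/∂d_i · δd_i)²) = √(0.529 + 0.0329) = 0.749 cm
f = 31.7 cm, so δf/f = 0.749/31.7 = 0.0237.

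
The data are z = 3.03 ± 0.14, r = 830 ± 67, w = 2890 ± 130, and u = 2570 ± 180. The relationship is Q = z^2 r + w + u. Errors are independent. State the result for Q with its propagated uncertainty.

13100 ± 961

Let p = z^2·r = 7620. δp/p = √((2·δz/z)² + (1·δr/r)²) = √(0.00854 + 0.00652) = 0.123, so δp = 935.
Q = p + w + u: δQ = √(δp² + δw² + δu²) = √(8.74e+05 + 16900 + 32400) = 961
Q = 13100.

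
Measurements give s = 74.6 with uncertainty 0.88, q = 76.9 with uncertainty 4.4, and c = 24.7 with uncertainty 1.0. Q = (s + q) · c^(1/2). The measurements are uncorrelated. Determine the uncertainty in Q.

27.0

Let u = s + q = 152. δu = √(δs² + δq²) = √(0.774 + 19.4) = 4.49, so δu/u = 0.0296.
Q is then a monomial in u, c:
δQ/Q = √((δu/u)² + (½·δc/c)²) = √(0.000877 + 0.000410) = 0.0359
Q = 753, so δQ = 0.0359 × 753 = 27.0.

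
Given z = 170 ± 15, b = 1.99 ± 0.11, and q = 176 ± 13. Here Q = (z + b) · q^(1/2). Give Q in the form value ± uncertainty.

Let u = z + b = 172. δu = √(δz² + δb²) = √(225 + 0.0121) = 15.0, so δu/u = 0.0872.
Q is then a monomial in u, q:
δQ/Q = √((δu/u)² + (½·δq/q)²) = √(0.00761 + 0.00136) = 0.0947
Q = 2280, so δQ = 0.0947 × 2280 = 216.

2280 ± 216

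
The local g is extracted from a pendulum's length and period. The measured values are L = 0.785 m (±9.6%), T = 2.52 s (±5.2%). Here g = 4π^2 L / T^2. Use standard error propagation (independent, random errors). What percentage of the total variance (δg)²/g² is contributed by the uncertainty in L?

(δg/g)² = (1·δL/L)² + (-2·δT/T)²
  L term: (1×0.0960)² = 0.00922
  T term: (-2×0.0520)² = 0.0108
Total = 0.0200. Share from L = 0.00922/0.0200 = 0.460.

46.0%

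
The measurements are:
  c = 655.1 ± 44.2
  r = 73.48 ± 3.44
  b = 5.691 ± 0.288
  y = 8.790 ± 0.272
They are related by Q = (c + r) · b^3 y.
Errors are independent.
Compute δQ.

1.96e+05

Let u = c + r = 728.6. δu = √(δc² + δr²) = √(1950 + 11.8) = 44.3, so δu/u = 0.0608.
Q is then a monomial in u, b, y:
δQ/Q = √((δu/u)² + (3·δb/b)² + (1·δy/y)²) = √(0.00370 + 0.0230 + 0.000958) = 0.166
Q = 1.18e+06, so δQ = 0.166 × 1.18e+06 = 1.96e+05.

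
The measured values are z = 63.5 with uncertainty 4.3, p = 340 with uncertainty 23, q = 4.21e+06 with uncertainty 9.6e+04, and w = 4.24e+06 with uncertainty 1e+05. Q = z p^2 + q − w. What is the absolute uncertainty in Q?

1.12e+06

Let h = z·p^2 = 7.34e+06. δh/h = √((1·δz/z)² + (2·δp/p)²) = √(0.00459 + 0.0183) = 0.151, so δh = 1.11e+06.
Q = h + q − w: δQ = √(δh² + δq² + δw²) = √(1.23e+12 + 9.22e+09 + 1e+10) = 1.12e+06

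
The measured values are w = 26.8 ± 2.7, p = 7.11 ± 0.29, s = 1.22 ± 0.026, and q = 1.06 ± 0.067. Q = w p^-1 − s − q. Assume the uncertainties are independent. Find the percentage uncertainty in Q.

27.9%

Let h = w·p^-1 = 3.77. δh/h = √((1·δw/w)² + (-1·δp/p)²) = √(0.0101 + 0.00166) = 0.109, so δh = 0.410.
Q = h − s − q: δQ = √(δh² + δs² + δq²) = √(0.168 + 0.000676 + 0.00449) = 0.416
Q = 1.49, so δQ/Q = 0.416/1.49 = 0.279.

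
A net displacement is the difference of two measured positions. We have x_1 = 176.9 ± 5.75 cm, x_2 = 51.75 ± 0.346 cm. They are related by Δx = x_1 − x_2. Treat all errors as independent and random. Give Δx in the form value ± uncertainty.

Δx is a linear combination, so absolute uncertainties add in quadrature:
  (δx_1)² = 33.1;  (δx_2)² = 0.120
δΔx = √(33.2) = 5.76 cm
Δx = 125.2 cm.

125.2 ± 5.76 cm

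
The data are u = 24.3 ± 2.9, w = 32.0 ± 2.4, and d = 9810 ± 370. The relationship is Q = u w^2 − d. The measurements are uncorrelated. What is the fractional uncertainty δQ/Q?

Let p = u·w^2 = 24900. δp/p = √((1·δu/u)² + (2·δw/w)²) = √(0.0142 + 0.0225) = 0.192, so δp = 4770.
Q = p − d: δQ = √(δp² + δd²) = √(2.27e+07 + 1.37e+05) = 4780
Q = 15100, so δQ/Q = 4780/15100 = 0.317.

0.317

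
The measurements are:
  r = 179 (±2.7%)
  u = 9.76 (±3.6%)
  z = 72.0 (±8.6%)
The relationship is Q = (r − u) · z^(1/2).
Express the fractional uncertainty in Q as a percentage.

5.17%

Let w = r − u = 169. δw = √(δr² + δu²) = √(23.4 + 0.123) = 4.85, so δw/w = 0.0286.
Q is then a monomial in w, z:
δQ/Q = √((δw/w)² + (½·δz/z)²) = √(0.000820 + 0.00185) = 0.0517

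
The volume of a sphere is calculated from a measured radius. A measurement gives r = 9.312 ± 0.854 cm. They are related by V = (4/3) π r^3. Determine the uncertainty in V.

V ∝ r^3, so δV/V = |3| · δr/r = 3 × 0.0917 = 0.275.
V = 3382 cm^3, so δV = 0.275 × 3382 = 931 cm^3.

931 cm^3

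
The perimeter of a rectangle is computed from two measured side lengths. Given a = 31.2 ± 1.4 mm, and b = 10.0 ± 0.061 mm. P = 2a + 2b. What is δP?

P is a linear combination, so absolute uncertainties add in quadrature:
  (2·δa)² = 7.84;  (2·δb)² = 0.0149
δP = √(7.85) = 2.80 mm

2.80 mm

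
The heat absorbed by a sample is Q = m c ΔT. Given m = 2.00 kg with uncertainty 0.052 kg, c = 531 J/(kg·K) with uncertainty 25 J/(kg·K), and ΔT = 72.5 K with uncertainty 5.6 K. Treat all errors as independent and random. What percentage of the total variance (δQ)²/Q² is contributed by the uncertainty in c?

25.0%

(δQ/Q)² = (1·δm/m)² + (1·δc/c)² + (1·δΔT/ΔT)²
  m term: (1×0.0260)² = 0.000676
  c term: (1×0.0471)² = 0.00222
  ΔT term: (1×0.0772)² = 0.00597
Total = 0.00886. Share from c = 0.00222/0.00886 = 0.250.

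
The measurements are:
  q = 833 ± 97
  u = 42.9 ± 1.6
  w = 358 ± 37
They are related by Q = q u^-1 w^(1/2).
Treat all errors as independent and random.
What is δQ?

Q is a product of powers, so relative uncertainties combine in quadrature:
  (1·δq/q)² = (1×0.116)² = 0.0136;  (-1·δu/u)² = (-1×0.0373)² = 0.00139;  (½·δw/w)² = (0.5×0.103)² = 0.00267
δQ/Q = √(0.0176) = 0.133
Q = 367, so δQ = 0.133 × 367 = 48.8.

48.8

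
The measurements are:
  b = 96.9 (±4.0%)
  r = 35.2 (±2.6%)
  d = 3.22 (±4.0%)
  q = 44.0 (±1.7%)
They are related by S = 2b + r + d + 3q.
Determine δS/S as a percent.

2.23%

Each term contributes (cᵢ δxᵢ)² to (δS)²:
  (2·δb)² = 60.1;  (δr)² = 0.838;  (δd)² = 0.0166;  (3·δq)² = 5.04
δS = √(66.0) = 8.12
S = 364, so δS/S = 8.12/364 = 0.0223.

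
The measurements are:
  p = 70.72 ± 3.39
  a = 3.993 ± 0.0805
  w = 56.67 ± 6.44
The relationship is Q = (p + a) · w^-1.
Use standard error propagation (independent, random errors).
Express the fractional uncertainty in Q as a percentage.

12.2%

Let u = p + a = 74.71. δu = √(δp² + δa²) = √(11.5 + 0.00648) = 3.39, so δu/u = 0.0454.
Q is then a monomial in u, w:
δQ/Q = √((δu/u)² + (-1·δw/w)²) = √(0.00206 + 0.0129) = 0.122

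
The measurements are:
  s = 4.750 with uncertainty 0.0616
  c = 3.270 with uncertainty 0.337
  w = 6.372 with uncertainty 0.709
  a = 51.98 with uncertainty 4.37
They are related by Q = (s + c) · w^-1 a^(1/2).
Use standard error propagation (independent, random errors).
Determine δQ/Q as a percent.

12.6%

Let u = s + c = 8.020. δu = √(δs² + δc²) = √(0.00379 + 0.114) = 0.343, so δu/u = 0.0427.
Q is then a monomial in u, w, a:
δQ/Q = √((δu/u)² + (-1·δw/w)² + (½·δa/a)²) = √(0.00182 + 0.0124 + 0.00177) = 0.126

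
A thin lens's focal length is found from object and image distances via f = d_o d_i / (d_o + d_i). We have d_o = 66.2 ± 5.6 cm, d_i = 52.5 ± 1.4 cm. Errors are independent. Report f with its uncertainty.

∂f/∂d_o = (d_i/(d_o+d_i))² = 0.196;  ∂f/∂d_i = (d_o/(d_o+d_i))² = 0.311
δf = √((∂f/∂d_o · δd_o)² + (∂f/∂d_i · δd_i)²) = √(1.20 + 0.190) = 1.18 cm
f = 29.3 cm.

29.3 ± 1.18 cm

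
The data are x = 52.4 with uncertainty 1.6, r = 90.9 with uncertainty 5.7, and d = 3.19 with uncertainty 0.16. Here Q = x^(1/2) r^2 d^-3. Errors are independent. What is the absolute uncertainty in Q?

Each factor contributes (exponent × relative error)² to (δQ/Q)²:
  (½·δx/x)² = (0.5×0.0305)² = 0.000233;  (2·δr/r)² = (2×0.0627)² = 0.0157;  (-3·δd/d)² = (-3×0.0502)² = 0.0226
δQ/Q = √(0.0386) = 0.196
Q = 1840, so δQ = 0.196 × 1840 = 362.

362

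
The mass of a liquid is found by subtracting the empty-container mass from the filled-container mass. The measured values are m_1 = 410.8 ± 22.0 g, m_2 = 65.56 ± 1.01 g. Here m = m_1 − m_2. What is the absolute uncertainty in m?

Absolute uncertainties add in quadrature for a linear combination:
  (δm_1)² = 484;  (δm_2)² = 1.02
δm = √(485) = 22.0 g

22.0 g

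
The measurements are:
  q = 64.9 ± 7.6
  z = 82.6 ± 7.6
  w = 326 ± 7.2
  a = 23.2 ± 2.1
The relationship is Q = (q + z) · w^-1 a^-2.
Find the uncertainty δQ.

Let u = q + z = 148. δu = √(δq² + δz²) = √(57.8 + 57.8) = 10.7, so δu/u = 0.0729.
Q is then a monomial in u, w, a:
δQ/Q = √((δu/u)² + (-1·δw/w)² + (-2·δa/a)²) = √(0.00531 + 0.000488 + 0.0328) = 0.196
Q = 0.000841, so δQ = 0.196 × 0.000841 = 0.000165.

0.000165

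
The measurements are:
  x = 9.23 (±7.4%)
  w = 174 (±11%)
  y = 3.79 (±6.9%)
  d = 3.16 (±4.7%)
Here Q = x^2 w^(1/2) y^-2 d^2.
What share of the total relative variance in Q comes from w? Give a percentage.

5.73%

(δQ/Q)² = (2·δx/x)² + (½·δw/w)² + (-2·δy/y)² + (2·δd/d)²
  x term: (2×0.0740)² = 0.0219
  w term: (0.5×0.110)² = 0.00302
  y term: (-2×0.0690)² = 0.0190
  d term: (2×0.0470)² = 0.00884
Total = 0.0528. Share from w = 0.00302/0.0528 = 0.0573.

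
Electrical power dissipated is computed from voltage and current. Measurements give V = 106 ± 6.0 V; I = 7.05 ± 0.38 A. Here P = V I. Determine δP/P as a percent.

7.82%

For a monomial P ∝ V, I, fractional errors add in quadrature:
  (1·δV/V)² = (1×0.0566)² = 0.00320;  (1·δI/I)² = (1×0.0539)² = 0.00291
δP/P = √(0.00611) = 0.0782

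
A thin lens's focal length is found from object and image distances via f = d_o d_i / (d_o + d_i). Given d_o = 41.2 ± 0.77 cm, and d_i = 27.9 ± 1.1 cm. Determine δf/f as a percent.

2.47%

∂f/∂d_o = (d_i/(d_o+d_i))² = 0.163;  ∂f/∂d_i = (d_o/(d_o+d_i))² = 0.355
δf = √((∂f/∂d_o · δd_o)² + (∂f/∂d_i · δd_i)²) = √(0.0158 + 0.153) = 0.411 cm
f = 16.6 cm, so δf/f = 0.411/16.6 = 0.0247.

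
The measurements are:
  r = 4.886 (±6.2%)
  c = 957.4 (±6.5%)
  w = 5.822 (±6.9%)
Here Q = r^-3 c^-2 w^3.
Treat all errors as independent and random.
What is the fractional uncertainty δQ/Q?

0.307

For a monomial Q ∝ r^-3, c^-2, w^3, fractional errors add in quadrature:
  (-3·δr/r)² = (-3×0.0620)² = 0.0346;  (-2·δc/c)² = (-2×0.0650)² = 0.0169;  (3·δw/w)² = (3×0.0690)² = 0.0428
δQ/Q = √(0.0943) = 0.307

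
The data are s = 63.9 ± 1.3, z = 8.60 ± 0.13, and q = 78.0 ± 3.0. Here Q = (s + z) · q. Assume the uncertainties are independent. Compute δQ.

240

Let u = s + z = 72.5. δu = √(δs² + δz²) = √(1.69 + 0.0169) = 1.31, so δu/u = 0.0180.
Q is then a monomial in u, q:
δQ/Q = √((δu/u)² + (1·δq/q)²) = √(0.000325 + 0.00148) = 0.0425
Q = 5660, so δQ = 0.0425 × 5660 = 240.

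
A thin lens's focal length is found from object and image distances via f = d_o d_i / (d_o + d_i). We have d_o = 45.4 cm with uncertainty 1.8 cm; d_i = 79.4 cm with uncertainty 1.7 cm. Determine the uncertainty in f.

∂f/∂d_o = (d_i/(d_o+d_i))² = 0.405;  ∂f/∂d_i = (d_o/(d_o+d_i))² = 0.132
δf = √((∂f/∂d_o · δd_o)² + (∂f/∂d_i · δd_i)²) = √(0.531 + 0.0506) = 0.763 cm

0.763 cm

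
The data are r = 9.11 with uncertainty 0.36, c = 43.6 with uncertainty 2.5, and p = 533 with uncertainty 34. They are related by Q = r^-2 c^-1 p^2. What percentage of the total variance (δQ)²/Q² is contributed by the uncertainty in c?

(δQ/Q)² = (-2·δr/r)² + (-1·δc/c)² + (2·δp/p)²
  r term: (-2×0.0395)² = 0.00625
  c term: (-1×0.0573)² = 0.00329
  p term: (2×0.0638)² = 0.0163
Total = 0.0258. Share from c = 0.00329/0.0258 = 0.127.

12.7%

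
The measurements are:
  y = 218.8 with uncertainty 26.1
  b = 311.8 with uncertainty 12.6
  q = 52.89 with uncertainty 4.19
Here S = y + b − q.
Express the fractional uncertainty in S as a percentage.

Sums and differences: (δS)² = Σ (cᵢ δxᵢ)².
  (δy)² = 681;  (δb)² = 159;  (δq)² = 17.6
δS = √(858) = 29.3
S = 477.7, so δS/S = 29.3/477.7 = 0.0613.

6.13%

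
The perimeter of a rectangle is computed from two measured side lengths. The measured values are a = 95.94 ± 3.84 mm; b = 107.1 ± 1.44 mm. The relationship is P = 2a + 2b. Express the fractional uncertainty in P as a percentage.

2.02%

For a sum/difference, combine absolute errors in quadrature:
  (2·δa)² = 59.0;  (2·δb)² = 8.29
δP = √(67.3) = 8.20 mm
P = 406.1 mm, so δP/P = 8.20/406.1 = 0.0202.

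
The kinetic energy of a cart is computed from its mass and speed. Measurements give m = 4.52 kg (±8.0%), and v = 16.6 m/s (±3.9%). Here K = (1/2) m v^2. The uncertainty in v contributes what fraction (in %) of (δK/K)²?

(δK/K)² = (1·δm/m)² + (2·δv/v)²
  m term: (1×0.0800)² = 0.00640
  v term: (2×0.0390)² = 0.00608
Total = 0.0125. Share from v = 0.00608/0.0125 = 0.487.

48.7%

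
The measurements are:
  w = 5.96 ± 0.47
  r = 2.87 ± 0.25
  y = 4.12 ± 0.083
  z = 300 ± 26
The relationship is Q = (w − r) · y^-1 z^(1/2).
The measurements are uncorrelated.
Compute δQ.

Let u = w − r = 3.09. δu = √(δw² + δr²) = √(0.221 + 0.0625) = 0.532, so δu/u = 0.172.
Q is then a monomial in u, y, z:
δQ/Q = √((δu/u)² + (-1·δy/y)² + (½·δz/z)²) = √(0.0297 + 0.000406 + 0.00188) = 0.179
Q = 13.0, so δQ = 0.179 × 13.0 = 2.32.

2.32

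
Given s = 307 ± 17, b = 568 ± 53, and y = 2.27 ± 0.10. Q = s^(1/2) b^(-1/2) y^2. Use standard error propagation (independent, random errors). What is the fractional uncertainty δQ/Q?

0.103

Relative error in a monomial: (δQ/Q)² = Σ (nᵢ · δxᵢ/xᵢ)².
  (½·δs/s)² = (0.5×0.0554)² = 0.000767;  (−½·δb/b)² = (-0.5×0.0933)² = 0.00218;  (2·δy/y)² = (2×0.0441)² = 0.00776
δQ/Q = √(0.0107) = 0.103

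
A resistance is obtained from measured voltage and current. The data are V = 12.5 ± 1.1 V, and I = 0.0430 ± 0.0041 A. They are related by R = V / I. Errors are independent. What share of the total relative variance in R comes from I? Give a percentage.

(δR/R)² = (1·δV/V)² + (-1·δI/I)²
  V term: (1×0.0880)² = 0.00774
  I term: (-1×0.0953)² = 0.00909
Total = 0.0168. Share from I = 0.00909/0.0168 = 0.540.

54.0%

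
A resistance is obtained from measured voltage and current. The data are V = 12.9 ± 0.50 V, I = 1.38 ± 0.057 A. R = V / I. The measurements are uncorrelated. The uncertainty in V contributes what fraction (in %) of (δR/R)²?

(δR/R)² = (1·δV/V)² + (-1·δI/I)²
  V term: (1×0.0388)² = 0.00150
  I term: (-1×0.0413)² = 0.00171
Total = 0.00321. Share from V = 0.00150/0.00321 = 0.468.

46.8%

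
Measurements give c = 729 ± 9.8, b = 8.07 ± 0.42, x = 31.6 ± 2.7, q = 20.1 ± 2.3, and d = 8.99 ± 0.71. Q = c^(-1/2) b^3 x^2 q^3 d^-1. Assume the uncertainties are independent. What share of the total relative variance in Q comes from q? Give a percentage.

(δQ/Q)² = (−½·δc/c)² + (3·δb/b)² + (2·δx/x)² + (3·δq/q)² + (-1·δd/d)²
  c term: (-0.5×0.0134)² = 4.52e-05
  b term: (3×0.0520)² = 0.0244
  x term: (2×0.0854)² = 0.0292
  q term: (3×0.114)² = 0.118
  d term: (-1×0.0790)² = 0.00624
Total = 0.178. Share from q = 0.118/0.178 = 0.663.

66.3%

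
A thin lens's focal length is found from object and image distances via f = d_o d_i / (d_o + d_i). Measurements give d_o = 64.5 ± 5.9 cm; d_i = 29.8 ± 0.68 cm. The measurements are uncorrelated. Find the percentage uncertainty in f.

3.29%

∂f/∂d_o = (d_i/(d_o+d_i))² = 0.0999;  ∂f/∂d_i = (d_o/(d_o+d_i))² = 0.468
δf = √((∂f/∂d_o · δd_o)² + (∂f/∂d_i · δd_i)²) = √(0.347 + 0.101) = 0.670 cm
f = 20.4 cm, so δf/f = 0.670/20.4 = 0.0329.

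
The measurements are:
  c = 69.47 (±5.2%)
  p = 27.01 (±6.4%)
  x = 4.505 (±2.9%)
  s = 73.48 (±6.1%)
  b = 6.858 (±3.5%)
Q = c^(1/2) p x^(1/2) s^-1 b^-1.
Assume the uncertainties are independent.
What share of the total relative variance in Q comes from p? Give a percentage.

(δQ/Q)² = (½·δc/c)² + (1·δp/p)² + (½·δx/x)² + (-1·δs/s)² + (-1·δb/b)²
  c term: (0.5×0.0520)² = 0.000676
  p term: (1×0.0640)² = 0.00410
  x term: (0.5×0.0290)² = 0.000210
  s term: (-1×0.0610)² = 0.00372
  b term: (-1×0.0350)² = 0.00123
Total = 0.00993. Share from p = 0.00410/0.00993 = 0.413.

41.3%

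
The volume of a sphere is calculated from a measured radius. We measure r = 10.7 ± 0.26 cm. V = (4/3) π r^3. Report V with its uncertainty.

5130 ± 374 cm^3

Relative error in a monomial: (δV/V)² = Σ (nᵢ · δxᵢ/xᵢ)².
  (3·δr/r)² = (3×0.0243)² = 0.00531
δV/V = √(0.00531) = 0.0729
V = 5130 cm^3, so δV = 0.0729 × 5130 = 374 cm^3.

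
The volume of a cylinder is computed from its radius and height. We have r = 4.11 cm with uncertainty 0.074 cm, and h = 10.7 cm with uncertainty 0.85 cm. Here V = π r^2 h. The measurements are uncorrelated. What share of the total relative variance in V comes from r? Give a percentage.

(δV/V)² = (2·δr/r)² + (1·δh/h)²
  r term: (2×0.0180)² = 0.00130
  h term: (1×0.0794)² = 0.00631
Total = 0.00761. Share from r = 0.00130/0.00761 = 0.170.

17.0%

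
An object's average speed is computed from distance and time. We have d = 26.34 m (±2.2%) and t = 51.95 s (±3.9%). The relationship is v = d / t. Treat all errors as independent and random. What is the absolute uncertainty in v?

0.0227 m/s

For a monomial v ∝ d, t^-1, fractional errors add in quadrature:
  (1·δd/d)² = (1×0.0220)² = 0.000484;  (-1·δt/t)² = (-1×0.0390)² = 0.00152
δv/v = √(0.00201) = 0.0448
v = 0.5070 m/s, so δv = 0.0448 × 0.5070 = 0.0227 m/s.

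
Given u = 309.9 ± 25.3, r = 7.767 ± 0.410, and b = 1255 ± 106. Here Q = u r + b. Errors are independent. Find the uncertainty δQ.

Let p = u·r = 2407. δp/p = √((1·δu/u)² + (1·δr/r)²) = √(0.00666 + 0.00279) = 0.0972, so δp = 234.
Q = p + b: δQ = √(δp² + δb²) = √(54800 + 11200) = 257

257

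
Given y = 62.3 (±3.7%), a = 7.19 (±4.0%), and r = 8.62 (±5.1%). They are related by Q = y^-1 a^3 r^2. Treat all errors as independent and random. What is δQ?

71.7

For a monomial Q ∝ y^-1, a^3, r^2, fractional errors add in quadrature:
  (-1·δy/y)² = (-1×0.0370)² = 0.00137;  (3·δa/a)² = (3×0.0400)² = 0.0144;  (2·δr/r)² = (2×0.0510)² = 0.0104
δQ/Q = √(0.0262) = 0.162
Q = 443, so δQ = 0.162 × 443 = 71.7.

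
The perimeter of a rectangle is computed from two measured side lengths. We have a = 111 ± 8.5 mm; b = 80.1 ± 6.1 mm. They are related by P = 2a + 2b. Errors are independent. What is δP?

20.9 mm

For a sum/difference, combine absolute errors in quadrature:
  (2·δa)² = 289;  (2·δb)² = 149
δP = √(438) = 20.9 mm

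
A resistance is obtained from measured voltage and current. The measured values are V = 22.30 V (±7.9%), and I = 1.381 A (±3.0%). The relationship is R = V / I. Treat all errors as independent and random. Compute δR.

1.36 Ω

For a monomial R ∝ V, I^-1, fractional errors add in quadrature:
  (1·δV/V)² = (1×0.0790)² = 0.00624;  (-1·δI/I)² = (-1×0.0300)² = 0.000900
δR/R = √(0.00714) = 0.0845
R = 16.15 Ω, so δR = 0.0845 × 16.15 = 1.36 Ω.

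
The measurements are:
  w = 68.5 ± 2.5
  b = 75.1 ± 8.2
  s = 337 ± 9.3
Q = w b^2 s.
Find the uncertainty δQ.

Products/powers → add relative errors in quadrature, weighted by exponent:
  (1·δw/w)² = (1×0.0365)² = 0.00133;  (2·δb/b)² = (2×0.109)² = 0.0477;  (1·δs/s)² = (1×0.0276)² = 0.000762
δQ/Q = √(0.0498) = 0.223
Q = 1.3e+08, so δQ = 0.223 × 1.3e+08 = 2.9e+07.

2.9e+07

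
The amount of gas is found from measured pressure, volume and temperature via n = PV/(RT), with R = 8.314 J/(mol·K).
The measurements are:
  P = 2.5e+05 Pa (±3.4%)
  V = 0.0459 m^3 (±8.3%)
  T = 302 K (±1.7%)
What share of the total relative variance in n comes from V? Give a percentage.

(δn/n)² = (1·δP/P)² + (1·δV/V)² + (-1·δT/T)²
  P term: (1×0.0340)² = 0.00116
  V term: (1×0.0830)² = 0.00689
  T term: (-1×0.0170)² = 0.000289
Total = 0.00833. Share from V = 0.00689/0.00833 = 0.827.

82.7%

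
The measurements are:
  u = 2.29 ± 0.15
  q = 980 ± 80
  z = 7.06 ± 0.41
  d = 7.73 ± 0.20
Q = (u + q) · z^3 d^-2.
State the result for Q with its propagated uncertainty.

Let w = u + q = 982. δw = √(δu² + δq²) = √(0.0225 + 6400) = 80.0, so δw/w = 0.0814.
Q is then a monomial in w, z, d:
δQ/Q = √((δw/w)² + (3·δz/z)² + (-2·δd/d)²) = √(0.00663 + 0.0304 + 0.00268) = 0.199
Q = 5780, so δQ = 0.199 × 5780 = 1150.

5780 ± 1150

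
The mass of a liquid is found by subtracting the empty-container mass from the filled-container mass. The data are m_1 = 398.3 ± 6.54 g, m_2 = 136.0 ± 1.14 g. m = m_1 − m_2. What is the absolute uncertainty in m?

Absolute uncertainties add in quadrature for a linear combination:
  (δm_1)² = 42.8;  (δm_2)² = 1.30
δm = √(44.1) = 6.64 g

6.64 g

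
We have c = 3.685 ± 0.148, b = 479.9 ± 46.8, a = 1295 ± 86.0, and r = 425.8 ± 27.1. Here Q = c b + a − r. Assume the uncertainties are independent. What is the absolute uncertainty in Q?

Let p = c·b = 1768. δp/p = √((1·δc/c)² + (1·δb/b)²) = √(0.00161 + 0.00951) = 0.105, so δp = 187.
Q = p + a − r: δQ = √(δp² + δa² + δr²) = √(34800 + 7400 + 734) = 207

207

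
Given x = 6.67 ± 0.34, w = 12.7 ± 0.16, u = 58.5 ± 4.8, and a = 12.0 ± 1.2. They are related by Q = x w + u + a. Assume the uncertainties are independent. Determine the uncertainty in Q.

Let p = x·w = 84.7. δp/p = √((1·δx/x)² + (1·δw/w)²) = √(0.00260 + 0.000159) = 0.0525, so δp = 4.45.
Q = p + u + a: δQ = √(δp² + δu² + δa²) = √(19.8 + 23.0 + 1.44) = 6.65

6.65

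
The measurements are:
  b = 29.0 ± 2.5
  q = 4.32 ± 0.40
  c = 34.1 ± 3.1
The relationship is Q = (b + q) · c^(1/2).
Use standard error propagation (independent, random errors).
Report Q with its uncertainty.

195 ± 17.2

Let u = b + q = 33.3. δu = √(δb² + δq²) = √(6.25 + 0.160) = 2.53, so δu/u = 0.0760.
Q is then a monomial in u, c:
δQ/Q = √((δu/u)² + (½·δc/c)²) = √(0.00577 + 0.00207) = 0.0885
Q = 195, so δQ = 0.0885 × 195 = 17.2.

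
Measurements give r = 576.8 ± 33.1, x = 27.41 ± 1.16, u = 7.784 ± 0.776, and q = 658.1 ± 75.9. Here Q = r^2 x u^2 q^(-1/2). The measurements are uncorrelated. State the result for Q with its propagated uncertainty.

(2.154 ± 0.519) × 10^7

Since Q is a product/quotient, work with relative uncertainties:
  (2·δr/r)² = (2×0.0574)² = 0.0132;  (1·δx/x)² = (1×0.0423)² = 0.00179;  (2·δu/u)² = (2×0.0997)² = 0.0398;  (−½·δq/q)² = (-0.5×0.115)² = 0.00333
δQ/Q = √(0.0580) = 0.241
Q = 2.154e+07, so δQ = 0.241 × 2.154e+07 = 5.19e+06.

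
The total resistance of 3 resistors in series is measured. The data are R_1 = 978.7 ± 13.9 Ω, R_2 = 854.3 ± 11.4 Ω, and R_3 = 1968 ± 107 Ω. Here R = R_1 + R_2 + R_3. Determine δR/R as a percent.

2.85%

Absolute uncertainties add in quadrature for a linear combination:
  (δR_1)² = 193;  (δR_2)² = 130;  (δR_3)² = 11400
δR = √(11800) = 108 Ω
R = 3801 Ω, so δR/R = 108/3801 = 0.0285.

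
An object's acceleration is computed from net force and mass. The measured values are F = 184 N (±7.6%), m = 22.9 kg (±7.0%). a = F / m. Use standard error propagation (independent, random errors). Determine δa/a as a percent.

10.3%

Relative error in a monomial: (δa/a)² = Σ (nᵢ · δxᵢ/xᵢ)².
  (1·δF/F)² = (1×0.0760)² = 0.00578;  (-1·δm/m)² = (-1×0.0700)² = 0.00490
δa/a = √(0.0107) = 0.103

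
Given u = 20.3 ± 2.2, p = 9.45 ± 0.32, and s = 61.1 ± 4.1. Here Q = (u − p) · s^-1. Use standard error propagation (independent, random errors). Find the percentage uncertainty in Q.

21.6%

Let w = u − p = 10.9. δw = √(δu² + δp²) = √(4.84 + 0.102) = 2.22, so δw/w = 0.205.
Q is then a monomial in w, s:
δQ/Q = √((δw/w)² + (-1·δs/s)²) = √(0.0420 + 0.00450) = 0.216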